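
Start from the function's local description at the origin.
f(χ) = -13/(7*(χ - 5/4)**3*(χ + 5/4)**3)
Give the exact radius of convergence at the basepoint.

Denominator factor (χ + 5/4)^3: pole of order 3 at -5/4, modulus 5/4.
Denominator factor (χ - 5/4)^3: pole of order 3 at 5/4, modulus 5/4.
The radius of convergence is the smallest modulus among the singular points: 5/4.

The radius of convergence is 5/4.


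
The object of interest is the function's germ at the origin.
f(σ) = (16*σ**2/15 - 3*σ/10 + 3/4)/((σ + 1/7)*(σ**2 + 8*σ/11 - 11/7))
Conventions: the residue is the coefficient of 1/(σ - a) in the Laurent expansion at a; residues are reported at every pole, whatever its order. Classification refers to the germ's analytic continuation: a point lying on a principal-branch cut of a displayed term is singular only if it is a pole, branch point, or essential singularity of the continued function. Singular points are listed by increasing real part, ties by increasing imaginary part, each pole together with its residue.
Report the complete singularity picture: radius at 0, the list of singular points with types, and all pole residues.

Radius of convergence at 0: 1/7.
At -4/11 - (1/77)*sqrt(10101): a pole of order 1; residue 27811/35680 + (430697/154458720)*sqrt(10101).
At -1/7: a pole of order 1; residue -5269/10704.
At -4/11 + (1/77)*sqrt(10101): a pole of order 1; residue 27811/35680 - (430697/154458720)*sqrt(10101).

Denominator factor (σ + 1/7): pole of order 1 at -1/7, modulus 1/7.
Denominator factor (σ**2 + 8*σ/11 - 11/7): discriminant 5772/847, real irrational roots -4/11 + (1/77)*sqrt(10101) and -4/11 - (1/77)*sqrt(10101); poles of order 1, moduli -4/11 + (1/77)*sqrt(10101) and 4/11 + (1/77)*sqrt(10101).
The radius of convergence is the smallest modulus among the singular points: 1/7.
The factor σ**2 + 8*σ/11 - 11/7 splits as (σ - a)(σ - a') with a = -4/11 - (1/77)*sqrt(10101), a' = -4/11 + (1/77)*sqrt(10101). At the order-1 pole a set g(σ) = (σ - a)*f(σ) = [(16*σ**2/15 - 3*σ/10 + 3/4)/(σ + 1/7)] / (σ - a').
Simple pole: residue = g(a) at a = -4/11 - (1/77)*sqrt(10101), which is 27811/35680 + (430697/154458720)*sqrt(10101).
At the order-1 pole -1/7 set g(σ) = (σ - (-1/7))*f(σ) = (16*σ**2/15 - 3*σ/10 + 3/4)/(σ**2 + 8*σ/11 - 11/7).
Simple pole: residue = g(a) at a = -1/7, which is -5269/10704.
The factor σ**2 + 8*σ/11 - 11/7 splits as (σ - a)(σ - a') with a = -4/11 + (1/77)*sqrt(10101), a' = -4/11 - (1/77)*sqrt(10101). At the order-1 pole a set g(σ) = (σ - a)*f(σ) = [(16*σ**2/15 - 3*σ/10 + 3/4)/(σ + 1/7)] / (σ - a').
Simple pole: residue = g(a) at a = -4/11 + (1/77)*sqrt(10101), which is 27811/35680 - (430697/154458720)*sqrt(10101).
List the singular points by increasing real part (a conjugate pair: the negative imaginary part first).


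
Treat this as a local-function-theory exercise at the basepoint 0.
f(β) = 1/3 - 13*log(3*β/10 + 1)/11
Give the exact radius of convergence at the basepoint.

The radius of convergence is 10/3.

Branch term (-13/11)*log(1 - β/(-10/3)): its argument vanishes at β = -10/3, a logarithmic branch point, modulus 10/3.
The radius of convergence is the smallest modulus among the singular points: 10/3.


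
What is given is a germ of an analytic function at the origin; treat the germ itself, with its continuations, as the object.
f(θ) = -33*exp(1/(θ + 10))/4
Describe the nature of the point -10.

The point is an essential singularity.

The exponent 1/(θ - (-10)) has a pole at -10, so exp(1/(θ - (-10))) takes every nonzero value near it: an essential singularity (not a pole of any order).


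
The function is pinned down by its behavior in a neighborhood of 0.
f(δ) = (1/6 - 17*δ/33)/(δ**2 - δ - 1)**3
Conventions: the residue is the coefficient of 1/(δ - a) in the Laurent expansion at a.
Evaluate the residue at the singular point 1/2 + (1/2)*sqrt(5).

The residue is -(6/1375)*sqrt(5).

The factor δ**2 - δ - 1 splits as (δ - a)(δ - a') with a = 1/2 + (1/2)*sqrt(5), a' = 1/2 - (1/2)*sqrt(5). At the order-3 pole a set g(δ) = (δ - a)^3*f(δ) = [1/6 - 17*δ/33] / (δ - a')^3.
Order-3 pole: residue = g''(a)/2; g''(1/2 + (1/2)*sqrt(5)) = -(12/1375)*sqrt(5), so the residue is -(6/1375)*sqrt(5).


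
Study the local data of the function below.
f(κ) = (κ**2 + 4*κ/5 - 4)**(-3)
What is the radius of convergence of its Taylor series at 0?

Denominator factor (κ**2 + 4*κ/5 - 4)^3: discriminant 416/25, real irrational roots -2/5 + (2/5)*sqrt(26) and -2/5 - (2/5)*sqrt(26); poles of order 3, moduli -2/5 + (2/5)*sqrt(26) and 2/5 + (2/5)*sqrt(26).
The radius of convergence is the smallest modulus among the singular points: -2/5 + (2/5)*sqrt(26).

The radius of convergence is -2/5 + (2/5)*sqrt(26).


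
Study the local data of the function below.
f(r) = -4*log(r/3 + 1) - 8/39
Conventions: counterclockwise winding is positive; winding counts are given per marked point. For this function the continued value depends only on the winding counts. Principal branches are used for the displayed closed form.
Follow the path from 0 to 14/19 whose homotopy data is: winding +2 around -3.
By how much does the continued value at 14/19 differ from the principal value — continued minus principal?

Continued minus principal equals -(16)*pi*i.

The rational part is single-valued and drops out of the difference; each branch term changes only by its own monodromy.
(-4)*log(1 - r/(-3)): each positive loop around -3 adds 2*pi*i to the log, so winding +2 contributes (-4)*(2)*2*pi*i = -(16)*pi*i.
Summing the contributions at r = 14/19 gives -(16)*pi*i.


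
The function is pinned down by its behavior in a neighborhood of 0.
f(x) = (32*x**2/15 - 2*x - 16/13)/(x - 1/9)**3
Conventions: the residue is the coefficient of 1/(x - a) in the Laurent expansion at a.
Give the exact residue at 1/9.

The residue is 32/15.

At the order-3 pole 1/9 set g(x) = (x - (1/9))^3*f(x) = 32*x**2/15 - 2*x - 16/13.
Order-3 pole: residue = g''(a)/2; g''(1/9) = 64/15, so the residue is 32/15.


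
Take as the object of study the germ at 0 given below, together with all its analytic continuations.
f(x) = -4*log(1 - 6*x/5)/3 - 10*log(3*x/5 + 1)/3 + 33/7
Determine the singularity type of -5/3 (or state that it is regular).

The point is a logarithmic branch point.

The term (-10/3)*log(1 - x/(-5/3)) has argument 1 - -5/3/(-5/3) = 0 at -5/3: a logarithmic (infinitely-sheeted) branch point; the remaining terms are analytic or single-valued there.


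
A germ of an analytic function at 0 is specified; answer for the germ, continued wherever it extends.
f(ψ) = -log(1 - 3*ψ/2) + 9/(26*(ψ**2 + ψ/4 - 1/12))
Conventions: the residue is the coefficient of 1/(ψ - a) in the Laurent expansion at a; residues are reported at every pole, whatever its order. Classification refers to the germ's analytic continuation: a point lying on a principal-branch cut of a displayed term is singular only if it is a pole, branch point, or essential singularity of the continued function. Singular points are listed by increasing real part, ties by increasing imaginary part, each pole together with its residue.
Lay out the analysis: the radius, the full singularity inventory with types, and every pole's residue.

Denominator factor (ψ**2 + ψ/4 - 1/12): discriminant 19/48, real irrational roots -1/8 + (1/24)*sqrt(57) and -1/8 - (1/24)*sqrt(57); poles of order 1, moduli -1/8 + (1/24)*sqrt(57) and 1/8 + (1/24)*sqrt(57).
Branch term (-1)*log(1 - ψ/(2/3)): its argument vanishes at ψ = 2/3, a logarithmic branch point, modulus 2/3.
The radius of convergence is the smallest modulus among the singular points: -1/8 + (1/24)*sqrt(57).
The branch term is analytic at -1/8 - (1/24)*sqrt(57) and contributes nothing to the residue; only the rational part matters.
The factor ψ**2 + ψ/4 - 1/12 splits as (ψ - a)(ψ - a') with a = -1/8 - (1/24)*sqrt(57), a' = -1/8 + (1/24)*sqrt(57). At the order-1 pole a set g(ψ) = (ψ - a)*(rational part) = [9/26] / (ψ - a').
Simple pole: residue = g(a) at a = -1/8 - (1/24)*sqrt(57), which is -(18/247)*sqrt(57).
The branch term is analytic at -1/8 + (1/24)*sqrt(57) and contributes nothing to the residue; only the rational part matters.
The factor ψ**2 + ψ/4 - 1/12 splits as (ψ - a)(ψ - a') with a = -1/8 + (1/24)*sqrt(57), a' = -1/8 - (1/24)*sqrt(57). At the order-1 pole a set g(ψ) = (ψ - a)*(rational part) = [9/26] / (ψ - a').
Simple pole: residue = g(a) at a = -1/8 + (1/24)*sqrt(57), which is (18/247)*sqrt(57).
List the singular points by increasing real part (a conjugate pair: the negative imaginary part first).

Radius of convergence at 0: -1/8 + (1/24)*sqrt(57).
At -1/8 - (1/24)*sqrt(57): a pole of order 1; residue -(18/247)*sqrt(57).
At -1/8 + (1/24)*sqrt(57): a pole of order 1; residue (18/247)*sqrt(57).
At 2/3: a logarithmic branch point.


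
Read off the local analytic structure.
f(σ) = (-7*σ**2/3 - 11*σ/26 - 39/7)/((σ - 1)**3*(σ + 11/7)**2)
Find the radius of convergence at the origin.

Denominator factor (σ - 1)^3: pole of order 3 at 1, modulus 1.
Denominator factor (σ + 11/7)^2: pole of order 2 at -11/7, modulus 11/7.
The radius of convergence is the smallest modulus among the singular points: 1.

The radius of convergence is 1.


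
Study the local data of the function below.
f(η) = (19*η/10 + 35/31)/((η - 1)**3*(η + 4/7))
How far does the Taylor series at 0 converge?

Denominator factor (η + 4/7): pole of order 1 at -4/7, modulus 4/7.
Denominator factor (η - 1)^3: pole of order 3 at 1, modulus 1.
The radius of convergence is the smallest modulus among the singular points: 4/7.

The radius of convergence is 4/7.


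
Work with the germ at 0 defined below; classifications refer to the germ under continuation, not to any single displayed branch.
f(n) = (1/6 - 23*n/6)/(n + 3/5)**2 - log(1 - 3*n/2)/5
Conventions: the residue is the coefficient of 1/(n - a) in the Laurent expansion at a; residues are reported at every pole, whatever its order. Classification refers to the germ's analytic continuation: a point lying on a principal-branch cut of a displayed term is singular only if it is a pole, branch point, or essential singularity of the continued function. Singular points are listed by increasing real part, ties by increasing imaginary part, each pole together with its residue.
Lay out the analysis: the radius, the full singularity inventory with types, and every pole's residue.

Denominator factor (n + 3/5)^2: pole of order 2 at -3/5, modulus 3/5.
Branch term (-1/5)*log(1 - n/(2/3)): its argument vanishes at n = 2/3, a logarithmic branch point, modulus 2/3.
The radius of convergence is the smallest modulus among the singular points: 3/5.
The branch term is analytic at -3/5 and contributes nothing to the residue; only the rational part matters.
At the order-2 pole -3/5 set g(n) = (n - (-3/5))^2*(rational part) = 1/6 - 23*n/6.
Order-2 pole: residue = g'(a); g'(-3/5) = -23/6, so the residue is -23/6.
List the singular points by increasing real part (a conjugate pair: the negative imaginary part first).

Radius of convergence at 0: 3/5.
At -3/5: a pole of order 2; residue -23/6.
At 2/3: a logarithmic branch point.


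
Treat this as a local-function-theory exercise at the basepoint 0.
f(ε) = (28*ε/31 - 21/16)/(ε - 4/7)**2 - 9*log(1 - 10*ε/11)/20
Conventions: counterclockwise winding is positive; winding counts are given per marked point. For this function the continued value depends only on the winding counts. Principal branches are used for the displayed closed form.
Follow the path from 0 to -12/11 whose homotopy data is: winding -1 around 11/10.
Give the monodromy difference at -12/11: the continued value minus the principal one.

Continued minus principal equals (9/10)*pi*i.

The rational part is single-valued and drops out of the difference; each branch term changes only by its own monodromy.
(-9/20)*log(1 - ε/(11/10)): each positive loop around 11/10 adds 2*pi*i to the log, so winding -1 contributes (-9/20)*(-1)*2*pi*i = (9/10)*pi*i.
Summing the contributions at ε = -12/11 gives (9/10)*pi*i.


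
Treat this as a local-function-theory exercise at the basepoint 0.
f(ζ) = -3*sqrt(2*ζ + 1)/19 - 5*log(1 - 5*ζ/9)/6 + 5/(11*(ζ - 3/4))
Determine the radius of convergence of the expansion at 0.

Denominator factor (ζ - 3/4): pole of order 1 at 3/4, modulus 3/4.
Branch term (-5/6)*log(1 - ζ/(9/5)): its argument vanishes at ζ = 9/5, a logarithmic branch point, modulus 9/5.
Branch term (-3/19)*sqrt(1 - ζ/(-1/2)): its argument vanishes at ζ = -1/2, a square-root branch point, modulus 1/2.
The radius of convergence is the smallest modulus among the singular points: 1/2.

The radius of convergence is 1/2.


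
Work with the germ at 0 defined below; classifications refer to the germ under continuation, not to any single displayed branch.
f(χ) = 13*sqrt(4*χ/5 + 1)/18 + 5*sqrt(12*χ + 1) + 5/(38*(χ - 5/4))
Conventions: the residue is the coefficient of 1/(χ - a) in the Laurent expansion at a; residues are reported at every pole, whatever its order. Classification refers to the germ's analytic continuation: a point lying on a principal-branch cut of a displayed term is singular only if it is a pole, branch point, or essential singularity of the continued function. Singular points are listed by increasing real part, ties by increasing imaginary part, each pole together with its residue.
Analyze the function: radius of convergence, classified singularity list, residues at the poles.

Radius of convergence at 0: 1/12.
At -5/4: an algebraic (square-root) branch point.
At -1/12: an algebraic (square-root) branch point.
At 5/4: a pole of order 1; residue 5/38.

Denominator factor (χ - 5/4): pole of order 1 at 5/4, modulus 5/4.
Branch term (13/18)*sqrt(1 - χ/(-5/4)): its argument vanishes at χ = -5/4, a square-root branch point, modulus 5/4.
Branch term (5)*sqrt(1 - χ/(-1/12)): its argument vanishes at χ = -1/12, a square-root branch point, modulus 1/12.
The radius of convergence is the smallest modulus among the singular points: 1/12.
The branch terms are analytic at 5/4 and contribute nothing to the residue; only the rational part matters.
At the order-1 pole 5/4 set g(χ) = (χ - (5/4))*(rational part) = 5/38.
Simple pole: residue = g(a) at a = 5/4, which is 5/38.
List the singular points by increasing real part (a conjugate pair: the negative imaginary part first).


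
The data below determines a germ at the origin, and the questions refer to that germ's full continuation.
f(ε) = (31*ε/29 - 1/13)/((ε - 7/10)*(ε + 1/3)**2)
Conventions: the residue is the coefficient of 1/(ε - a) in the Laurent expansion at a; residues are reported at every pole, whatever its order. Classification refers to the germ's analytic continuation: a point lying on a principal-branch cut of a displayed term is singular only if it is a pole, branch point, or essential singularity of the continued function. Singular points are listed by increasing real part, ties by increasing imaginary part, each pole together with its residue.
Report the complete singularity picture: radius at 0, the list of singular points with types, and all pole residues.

Denominator factor (ε - 7/10): pole of order 1 at 7/10, modulus 7/10.
Denominator factor (ε + 1/3)^2: pole of order 2 at -1/3, modulus 1/3.
The radius of convergence is the smallest modulus among the singular points: 1/3.
At the order-2 pole -1/3 set g(ε) = (ε - (-1/3))^2*f(ε) = (31*ε/29 - 1/13)/(ε - 7/10).
Order-2 pole: residue = g'(a); g'(-1/3) = -227790/362297, so the residue is -227790/362297.
At the order-1 pole 7/10 set g(ε) = (ε - (7/10))*f(ε) = (31*ε/29 - 1/13)/(ε + 1/3)**2.
Simple pole: residue = g(a) at a = 7/10, which is 227790/362297.
List the singular points by increasing real part (a conjugate pair: the negative imaginary part first).

Radius of convergence at 0: 1/3.
At -1/3: a pole of order 2; residue -227790/362297.
At 7/10: a pole of order 1; residue 227790/362297.


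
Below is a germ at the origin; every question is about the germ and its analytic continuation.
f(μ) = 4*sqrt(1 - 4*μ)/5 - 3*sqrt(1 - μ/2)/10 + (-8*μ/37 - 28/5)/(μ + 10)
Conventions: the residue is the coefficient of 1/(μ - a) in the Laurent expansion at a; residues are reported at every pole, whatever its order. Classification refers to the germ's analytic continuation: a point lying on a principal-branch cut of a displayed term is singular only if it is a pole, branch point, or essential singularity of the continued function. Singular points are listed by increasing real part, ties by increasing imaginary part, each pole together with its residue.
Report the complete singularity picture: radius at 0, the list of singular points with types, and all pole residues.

Radius of convergence at 0: 1/4.
At -10: a pole of order 1; residue -636/185.
At 1/4: an algebraic (square-root) branch point.
At 2: an algebraic (square-root) branch point.

Denominator factor (μ + 10): pole of order 1 at -10, modulus 10.
Branch term (-3/10)*sqrt(1 - μ/(2)): its argument vanishes at μ = 2, a square-root branch point, modulus 2.
Branch term (4/5)*sqrt(1 - μ/(1/4)): its argument vanishes at μ = 1/4, a square-root branch point, modulus 1/4.
The radius of convergence is the smallest modulus among the singular points: 1/4.
The branch terms are analytic at -10 and contribute nothing to the residue; only the rational part matters.
At the order-1 pole -10 set g(μ) = (μ - (-10))*(rational part) = -8*μ/37 - 28/5.
Simple pole: residue = g(a) at a = -10, which is -636/185.
List the singular points by increasing real part (a conjugate pair: the negative imaginary part first).


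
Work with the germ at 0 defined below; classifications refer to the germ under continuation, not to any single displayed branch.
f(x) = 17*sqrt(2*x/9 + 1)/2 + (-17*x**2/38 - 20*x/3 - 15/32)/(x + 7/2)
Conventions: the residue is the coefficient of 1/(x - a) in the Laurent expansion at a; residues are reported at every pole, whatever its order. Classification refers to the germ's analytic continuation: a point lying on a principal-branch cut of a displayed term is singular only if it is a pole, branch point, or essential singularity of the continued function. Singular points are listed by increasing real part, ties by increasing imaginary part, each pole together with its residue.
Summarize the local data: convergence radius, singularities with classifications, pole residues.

Denominator factor (x + 7/2): pole of order 1 at -7/2, modulus 7/2.
Branch term (17/2)*sqrt(1 - x/(-9/2)): its argument vanishes at x = -9/2, a square-root branch point, modulus 9/2.
The radius of convergence is the smallest modulus among the singular points: 7/2.
The branch term is analytic at -7/2 and contributes nothing to the residue; only the rational part matters.
At the order-1 pole -7/2 set g(x) = (x - (-7/2))*(rational part) = -17*x**2/38 - 20*x/3 - 15/32.
Simple pole: residue = g(a) at a = -7/2, which is 31709/1824.
List the singular points by increasing real part (a conjugate pair: the negative imaginary part first).

Radius of convergence at 0: 7/2.
At -9/2: an algebraic (square-root) branch point.
At -7/2: a pole of order 1; residue 31709/1824.


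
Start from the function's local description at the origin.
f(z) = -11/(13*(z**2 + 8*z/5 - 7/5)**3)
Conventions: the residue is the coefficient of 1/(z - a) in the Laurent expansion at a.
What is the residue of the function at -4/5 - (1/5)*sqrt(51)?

The residue is (34375/9197136)*sqrt(51).

The factor z**2 + 8*z/5 - 7/5 splits as (z - a)(z - a') with a = -4/5 - (1/5)*sqrt(51), a' = -4/5 + (1/5)*sqrt(51). At the order-3 pole a set g(z) = (z - a)^3*f(z) = [-11/13] / (z - a')^3.
Order-3 pole: residue = g''(a)/2; g''(-4/5 - (1/5)*sqrt(51)) = (34375/4598568)*sqrt(51), so the residue is (34375/9197136)*sqrt(51).


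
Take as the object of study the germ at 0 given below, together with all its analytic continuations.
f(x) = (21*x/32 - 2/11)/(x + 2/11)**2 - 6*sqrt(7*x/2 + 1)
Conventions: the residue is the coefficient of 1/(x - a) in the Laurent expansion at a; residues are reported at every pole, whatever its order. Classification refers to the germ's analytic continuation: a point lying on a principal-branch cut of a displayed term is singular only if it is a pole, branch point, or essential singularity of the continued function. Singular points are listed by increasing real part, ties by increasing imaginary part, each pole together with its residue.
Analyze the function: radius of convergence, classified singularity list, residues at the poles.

Denominator factor (x + 2/11)^2: pole of order 2 at -2/11, modulus 2/11.
Branch term (-6)*sqrt(1 - x/(-2/7)): its argument vanishes at x = -2/7, a square-root branch point, modulus 2/7.
The radius of convergence is the smallest modulus among the singular points: 2/11.
The branch term is analytic at -2/11 and contributes nothing to the residue; only the rational part matters.
At the order-2 pole -2/11 set g(x) = (x - (-2/11))^2*(rational part) = 21*x/32 - 2/11.
Order-2 pole: residue = g'(a); g'(-2/11) = 21/32, so the residue is 21/32.
List the singular points by increasing real part (a conjugate pair: the negative imaginary part first).

Radius of convergence at 0: 2/11.
At -2/7: an algebraic (square-root) branch point.
At -2/11: a pole of order 2; residue 21/32.


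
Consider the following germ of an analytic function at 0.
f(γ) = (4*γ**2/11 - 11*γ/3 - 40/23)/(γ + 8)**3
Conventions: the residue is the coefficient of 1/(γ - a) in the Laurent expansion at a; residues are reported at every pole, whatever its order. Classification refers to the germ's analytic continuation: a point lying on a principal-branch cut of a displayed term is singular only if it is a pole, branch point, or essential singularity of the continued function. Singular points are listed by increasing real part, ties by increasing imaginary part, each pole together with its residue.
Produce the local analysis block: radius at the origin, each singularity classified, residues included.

Denominator factor (γ + 8)^3: pole of order 3 at -8, modulus 8.
The radius of convergence is the smallest modulus among the singular points: 8.
At the order-3 pole -8 set g(γ) = (γ - (-8))^3*f(γ) = 4*γ**2/11 - 11*γ/3 - 40/23.
Order-3 pole: residue = g''(a)/2; g''(-8) = 8/11, so the residue is 4/11.

Radius of convergence at 0: 8.
At -8: a pole of order 3; residue 4/11.


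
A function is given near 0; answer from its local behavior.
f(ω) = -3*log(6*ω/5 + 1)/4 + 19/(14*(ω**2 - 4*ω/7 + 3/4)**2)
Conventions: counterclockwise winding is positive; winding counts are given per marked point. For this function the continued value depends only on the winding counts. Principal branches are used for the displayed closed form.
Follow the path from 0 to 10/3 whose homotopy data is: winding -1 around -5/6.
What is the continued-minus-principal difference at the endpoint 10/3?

Continued minus principal equals (3/2)*pi*i.

The rational part is single-valued and drops out of the difference; each branch term changes only by its own monodromy.
(-3/4)*log(1 - ω/(-5/6)): each positive loop around -5/6 adds 2*pi*i to the log, so winding -1 contributes (-3/4)*(-1)*2*pi*i = (3/2)*pi*i.
Summing the contributions at ω = 10/3 gives (3/2)*pi*i.


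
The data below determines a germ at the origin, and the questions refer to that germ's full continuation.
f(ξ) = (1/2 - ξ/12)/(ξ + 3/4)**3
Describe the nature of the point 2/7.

The point is a regular point.

Denominator factors: ξ + 3/4 = 29/28 at ξ = 2/7 — none vanishes.
So the germ continues analytically to 2/7.


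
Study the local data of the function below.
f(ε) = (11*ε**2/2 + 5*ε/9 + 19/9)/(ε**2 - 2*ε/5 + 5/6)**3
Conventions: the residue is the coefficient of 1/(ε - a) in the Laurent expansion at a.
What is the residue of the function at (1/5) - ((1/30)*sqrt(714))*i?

The residue is ((187875/3851792)*sqrt(714))*i.

The factor ε**2 - 2*ε/5 + 5/6 splits as (ε - a)(ε - a') with a = (1/5) - ((1/30)*sqrt(714))*i, a' = (1/5) + ((1/30)*sqrt(714))*i. At the order-3 pole a set g(ε) = (ε - a)^3*f(ε) = [11*ε**2/2 + 5*ε/9 + 19/9] / (ε - a')^3.
Order-3 pole: residue = g''(a)/2; g''((1/5) - ((1/30)*sqrt(714))*i) = ((187875/1925896)*sqrt(714))*i, so the residue is ((187875/3851792)*sqrt(714))*i.


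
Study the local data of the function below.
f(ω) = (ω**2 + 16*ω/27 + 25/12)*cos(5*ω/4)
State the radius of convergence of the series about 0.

The radius of convergence is infinite.

The factor cos(5*ω/4) is entire and contributes no finite singular point.
The polynomial part has no poles.
No finite singular points: the Taylor series at 0 converges everywhere.


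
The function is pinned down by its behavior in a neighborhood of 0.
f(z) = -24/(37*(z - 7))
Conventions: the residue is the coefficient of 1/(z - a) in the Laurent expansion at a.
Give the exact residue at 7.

At the order-1 pole 7 set g(z) = (z - (7))*f(z) = -24/37.
Simple pole: residue = g(a) at a = 7, which is -24/37.

The residue is -24/37.


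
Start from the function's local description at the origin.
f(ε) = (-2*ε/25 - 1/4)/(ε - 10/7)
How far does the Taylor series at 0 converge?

The radius of convergence is 10/7.

Denominator factor (ε - 10/7): pole of order 1 at 10/7, modulus 10/7.
The radius of convergence is the smallest modulus among the singular points: 10/7.


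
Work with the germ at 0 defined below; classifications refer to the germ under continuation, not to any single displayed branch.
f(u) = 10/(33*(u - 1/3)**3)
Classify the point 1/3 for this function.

The denominator factor u - 1/3 vanishes at 1/3 and appears to the power 3; the numerator there equals 10/33, nonzero, and no other factor vanishes.
Hence a pole whose order is the multiplicity, 3.

The point is a pole of order 3.


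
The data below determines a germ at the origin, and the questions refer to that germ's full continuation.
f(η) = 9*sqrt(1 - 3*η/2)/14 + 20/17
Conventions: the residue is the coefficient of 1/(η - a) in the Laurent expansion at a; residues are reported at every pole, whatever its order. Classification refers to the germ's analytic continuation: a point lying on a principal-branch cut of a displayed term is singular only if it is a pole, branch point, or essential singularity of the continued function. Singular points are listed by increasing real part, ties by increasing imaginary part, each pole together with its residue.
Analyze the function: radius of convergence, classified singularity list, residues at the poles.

Radius of convergence at 0: 2/3.
At 2/3: an algebraic (square-root) branch point.

Branch term (9/14)*sqrt(1 - η/(2/3)): its argument vanishes at η = 2/3, a square-root branch point, modulus 2/3.
The radius of convergence is the smallest modulus among the singular points: 2/3.


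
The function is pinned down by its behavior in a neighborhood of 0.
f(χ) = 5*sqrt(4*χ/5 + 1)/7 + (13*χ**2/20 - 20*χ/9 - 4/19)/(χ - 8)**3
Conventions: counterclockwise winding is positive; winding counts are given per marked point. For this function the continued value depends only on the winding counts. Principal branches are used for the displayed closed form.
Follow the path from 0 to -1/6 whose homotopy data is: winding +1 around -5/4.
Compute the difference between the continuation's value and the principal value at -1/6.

The rational part is single-valued and drops out of the difference; each branch term changes only by its own monodromy.
(5/7)*sqrt(1 - χ/(-5/4)): winding +1 is odd, the square root flips sign, contributing -2*(5/7)*sqrt(1 - (-1/6)/(-5/4)) = -2*(5/7)*sqrt(13/15) = -(2/21)*sqrt(195).
Summing the contributions at χ = -1/6 gives -(2/21)*sqrt(195).

Continued minus principal equals -(2/21)*sqrt(195).


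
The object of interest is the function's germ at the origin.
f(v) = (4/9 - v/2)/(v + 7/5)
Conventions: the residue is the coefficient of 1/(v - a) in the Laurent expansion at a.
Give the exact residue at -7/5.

At the order-1 pole -7/5 set g(v) = (v - (-7/5))*f(v) = 4/9 - v/2.
Simple pole: residue = g(a) at a = -7/5, which is 103/90.

The residue is 103/90.


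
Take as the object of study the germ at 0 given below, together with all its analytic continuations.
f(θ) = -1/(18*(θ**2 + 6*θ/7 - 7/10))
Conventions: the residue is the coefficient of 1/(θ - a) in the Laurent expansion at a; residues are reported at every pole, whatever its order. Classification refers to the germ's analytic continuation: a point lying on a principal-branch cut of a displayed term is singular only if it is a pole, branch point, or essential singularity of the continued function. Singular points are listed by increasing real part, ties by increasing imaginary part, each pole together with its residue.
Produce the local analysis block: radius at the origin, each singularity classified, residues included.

Radius of convergence at 0: -3/7 + (1/70)*sqrt(4330).
At -3/7 - (1/70)*sqrt(4330): a pole of order 1; residue (7/15588)*sqrt(4330).
At -3/7 + (1/70)*sqrt(4330): a pole of order 1; residue -(7/15588)*sqrt(4330).

Denominator factor (θ**2 + 6*θ/7 - 7/10): discriminant 866/245, real irrational roots -3/7 + (1/70)*sqrt(4330) and -3/7 - (1/70)*sqrt(4330); poles of order 1, moduli -3/7 + (1/70)*sqrt(4330) and 3/7 + (1/70)*sqrt(4330).
The radius of convergence is the smallest modulus among the singular points: -3/7 + (1/70)*sqrt(4330).
The factor θ**2 + 6*θ/7 - 7/10 splits as (θ - a)(θ - a') with a = -3/7 - (1/70)*sqrt(4330), a' = -3/7 + (1/70)*sqrt(4330). At the order-1 pole a set g(θ) = (θ - a)*f(θ) = [-1/18] / (θ - a').
Simple pole: residue = g(a) at a = -3/7 - (1/70)*sqrt(4330), which is (7/15588)*sqrt(4330).
The factor θ**2 + 6*θ/7 - 7/10 splits as (θ - a)(θ - a') with a = -3/7 + (1/70)*sqrt(4330), a' = -3/7 - (1/70)*sqrt(4330). At the order-1 pole a set g(θ) = (θ - a)*f(θ) = [-1/18] / (θ - a').
Simple pole: residue = g(a) at a = -3/7 + (1/70)*sqrt(4330), which is -(7/15588)*sqrt(4330).
List the singular points by increasing real part (a conjugate pair: the negative imaginary part first).


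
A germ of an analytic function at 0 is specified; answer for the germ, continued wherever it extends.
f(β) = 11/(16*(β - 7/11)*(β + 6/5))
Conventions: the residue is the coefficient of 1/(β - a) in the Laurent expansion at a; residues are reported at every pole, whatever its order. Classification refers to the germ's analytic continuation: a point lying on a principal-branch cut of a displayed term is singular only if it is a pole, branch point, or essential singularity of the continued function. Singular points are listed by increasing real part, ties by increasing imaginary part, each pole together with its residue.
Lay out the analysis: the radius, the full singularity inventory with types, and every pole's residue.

Denominator factor (β - 7/11): pole of order 1 at 7/11, modulus 7/11.
Denominator factor (β + 6/5): pole of order 1 at -6/5, modulus 6/5.
The radius of convergence is the smallest modulus among the singular points: 7/11.
At the order-1 pole -6/5 set g(β) = (β - (-6/5))*f(β) = 11/(16*(β - 7/11)).
Simple pole: residue = g(a) at a = -6/5, which is -605/1616.
At the order-1 pole 7/11 set g(β) = (β - (7/11))*f(β) = 11/(16*(β + 6/5)).
Simple pole: residue = g(a) at a = 7/11, which is 605/1616.
List the singular points by increasing real part (a conjugate pair: the negative imaginary part first).

Radius of convergence at 0: 7/11.
At -6/5: a pole of order 1; residue -605/1616.
At 7/11: a pole of order 1; residue 605/1616.


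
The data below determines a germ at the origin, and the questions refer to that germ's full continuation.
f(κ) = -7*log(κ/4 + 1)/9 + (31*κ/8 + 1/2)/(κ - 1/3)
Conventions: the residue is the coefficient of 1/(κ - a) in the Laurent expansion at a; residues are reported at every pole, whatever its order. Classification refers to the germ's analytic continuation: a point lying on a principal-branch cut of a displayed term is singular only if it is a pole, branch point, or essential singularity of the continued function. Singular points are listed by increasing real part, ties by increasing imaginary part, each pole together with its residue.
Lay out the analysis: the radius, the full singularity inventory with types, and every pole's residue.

Denominator factor (κ - 1/3): pole of order 1 at 1/3, modulus 1/3.
Branch term (-7/9)*log(1 - κ/(-4)): its argument vanishes at κ = -4, a logarithmic branch point, modulus 4.
The radius of convergence is the smallest modulus among the singular points: 1/3.
The branch term is analytic at 1/3 and contributes nothing to the residue; only the rational part matters.
At the order-1 pole 1/3 set g(κ) = (κ - (1/3))*(rational part) = 31*κ/8 + 1/2.
Simple pole: residue = g(a) at a = 1/3, which is 43/24.
List the singular points by increasing real part (a conjugate pair: the negative imaginary part first).

Radius of convergence at 0: 1/3.
At -4: a logarithmic branch point.
At 1/3: a pole of order 1; residue 43/24.


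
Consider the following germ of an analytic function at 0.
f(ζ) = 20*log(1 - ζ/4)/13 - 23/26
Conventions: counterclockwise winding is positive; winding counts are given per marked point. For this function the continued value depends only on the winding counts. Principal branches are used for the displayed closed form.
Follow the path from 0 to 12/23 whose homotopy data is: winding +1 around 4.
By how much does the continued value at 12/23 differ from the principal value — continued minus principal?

Continued minus principal equals (40/13)*pi*i.

The rational part is single-valued and drops out of the difference; each branch term changes only by its own monodromy.
(20/13)*log(1 - ζ/(4)): each positive loop around 4 adds 2*pi*i to the log, so winding +1 contributes (20/13)*(1)*2*pi*i = (40/13)*pi*i.
Summing the contributions at ζ = 12/23 gives (40/13)*pi*i.


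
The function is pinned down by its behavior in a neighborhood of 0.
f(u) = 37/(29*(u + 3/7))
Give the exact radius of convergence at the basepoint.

The radius of convergence is 3/7.

Denominator factor (u + 3/7): pole of order 1 at -3/7, modulus 3/7.
The radius of convergence is the smallest modulus among the singular points: 3/7.


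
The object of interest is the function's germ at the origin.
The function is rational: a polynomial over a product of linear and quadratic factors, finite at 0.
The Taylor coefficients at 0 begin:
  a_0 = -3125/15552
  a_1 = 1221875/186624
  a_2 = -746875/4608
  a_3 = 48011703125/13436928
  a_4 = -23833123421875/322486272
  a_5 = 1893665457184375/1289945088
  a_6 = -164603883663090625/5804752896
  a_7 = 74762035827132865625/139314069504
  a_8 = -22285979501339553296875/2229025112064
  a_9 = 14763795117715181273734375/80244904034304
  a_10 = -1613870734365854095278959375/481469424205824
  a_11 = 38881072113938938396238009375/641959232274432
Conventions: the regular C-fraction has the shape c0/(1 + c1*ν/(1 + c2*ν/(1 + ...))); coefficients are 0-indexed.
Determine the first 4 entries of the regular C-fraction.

The regular C-fraction coefficients are [-3125/15552, 391/12, -36727/4692, 738651563/86161542].

Taylor coefficients (read off): a_0 = -3125/15552, a_1 = 1221875/186624, a_2 = -746875/4608, a_3 = 48011703125/13436928.
c0 = a_0 = -3125/15552. Peel one level at a time: if S = 1 + c*ν/S' with S'(0) = 1, then c is the ν-coefficient of S and S' = c*ν/(S - 1).
S_1 = c0/f = 1 + (391/12)*ν + (36727/144)*ν^2 + ...; c1 = 391/12.
S_2 = c1*ν/(S_1 - 1) = 1 + (-36727/4692)*ν + (738651563/11007432)*ν^2 + ...; c2 = -36727/4692.
S_3 = c2*ν/(S_2 - 1) = 1 + (738651563/86161542)*ν + ...; c3 = 738651563/86161542.


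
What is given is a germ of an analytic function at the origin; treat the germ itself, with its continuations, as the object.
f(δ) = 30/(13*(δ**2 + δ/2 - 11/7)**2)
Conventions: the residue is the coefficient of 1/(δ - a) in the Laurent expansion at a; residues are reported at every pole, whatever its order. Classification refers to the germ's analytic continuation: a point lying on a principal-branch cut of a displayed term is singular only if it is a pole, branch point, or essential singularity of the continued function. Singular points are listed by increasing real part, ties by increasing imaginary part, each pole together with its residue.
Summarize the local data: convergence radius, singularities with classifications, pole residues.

Radius of convergence at 0: -1/4 + (1/28)*sqrt(1281).
At -1/4 - (1/28)*sqrt(1281): a pole of order 2; residue (1120/145119)*sqrt(1281).
At -1/4 + (1/28)*sqrt(1281): a pole of order 2; residue -(1120/145119)*sqrt(1281).

Denominator factor (δ**2 + δ/2 - 11/7)^2: discriminant 183/28, real irrational roots -1/4 + (1/28)*sqrt(1281) and -1/4 - (1/28)*sqrt(1281); poles of order 2, moduli -1/4 + (1/28)*sqrt(1281) and 1/4 + (1/28)*sqrt(1281).
The radius of convergence is the smallest modulus among the singular points: -1/4 + (1/28)*sqrt(1281).
The factor δ**2 + δ/2 - 11/7 splits as (δ - a)(δ - a') with a = -1/4 - (1/28)*sqrt(1281), a' = -1/4 + (1/28)*sqrt(1281). At the order-2 pole a set g(δ) = (δ - a)^2*f(δ) = [30/13] / (δ - a')^2.
Order-2 pole: residue = g'(a); g'(-1/4 - (1/28)*sqrt(1281)) = (1120/145119)*sqrt(1281), so the residue is (1120/145119)*sqrt(1281).
The factor δ**2 + δ/2 - 11/7 splits as (δ - a)(δ - a') with a = -1/4 + (1/28)*sqrt(1281), a' = -1/4 - (1/28)*sqrt(1281). At the order-2 pole a set g(δ) = (δ - a)^2*f(δ) = [30/13] / (δ - a')^2.
Order-2 pole: residue = g'(a); g'(-1/4 + (1/28)*sqrt(1281)) = -(1120/145119)*sqrt(1281), so the residue is -(1120/145119)*sqrt(1281).
List the singular points by increasing real part (a conjugate pair: the negative imaginary part first).


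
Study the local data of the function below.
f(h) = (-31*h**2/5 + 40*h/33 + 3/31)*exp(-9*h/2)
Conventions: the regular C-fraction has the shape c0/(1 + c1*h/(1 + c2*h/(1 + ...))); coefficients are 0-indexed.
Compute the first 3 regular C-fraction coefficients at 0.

Taylor coefficients (expand at 0): a_0 = 3/31, a_1 = 1589/2046, a_2 = -145603/13640.
c0 = a_0 = 3/31. Peel one level at a time: if S = 1 + c*h/S' with S'(0) = 1, then c is the h-coefficient of S and S' = c*h/(S - 1).
S_1 = c0/f = 1 + (-1589/198)*h + (68493301/392040)*h^2 + ...; c1 = -1589/198.
S_2 = c1*h/(S_1 - 1) = 1 + (68493301/3146220)*h + ...; c2 = 68493301/3146220.

The regular C-fraction coefficients are [3/31, -1589/198, 68493301/3146220].


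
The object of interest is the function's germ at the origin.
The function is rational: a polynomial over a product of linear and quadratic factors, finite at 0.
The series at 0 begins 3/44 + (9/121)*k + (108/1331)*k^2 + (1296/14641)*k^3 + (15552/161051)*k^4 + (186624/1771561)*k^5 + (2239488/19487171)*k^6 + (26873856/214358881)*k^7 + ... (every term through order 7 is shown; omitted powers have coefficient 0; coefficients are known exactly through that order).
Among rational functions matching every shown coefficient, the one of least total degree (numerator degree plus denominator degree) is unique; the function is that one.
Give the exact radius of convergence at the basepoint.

No rational of total degree below 1 reproduces all 8 coefficients; solving the [0/1] Pade equations on them gives f(k) = -1/(16*(k - 11/12)), whose expansion matches every shown term.
Denominator factor (k - 11/12): pole of order 1 at 11/12, modulus 11/12.
The radius of convergence is the smallest modulus among the singular points: 11/12.

The radius of convergence is 11/12.


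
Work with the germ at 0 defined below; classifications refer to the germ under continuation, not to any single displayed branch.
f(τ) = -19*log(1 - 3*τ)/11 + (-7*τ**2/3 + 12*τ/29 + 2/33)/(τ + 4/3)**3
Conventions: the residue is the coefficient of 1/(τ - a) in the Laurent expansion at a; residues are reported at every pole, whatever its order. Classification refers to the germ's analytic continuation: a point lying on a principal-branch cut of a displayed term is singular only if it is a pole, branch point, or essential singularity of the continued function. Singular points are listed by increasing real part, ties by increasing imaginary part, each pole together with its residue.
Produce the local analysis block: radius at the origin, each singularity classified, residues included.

Denominator factor (τ + 4/3)^3: pole of order 3 at -4/3, modulus 4/3.
Branch term (-19/11)*log(1 - τ/(1/3)): its argument vanishes at τ = 1/3, a logarithmic branch point, modulus 1/3.
The radius of convergence is the smallest modulus among the singular points: 1/3.
The branch term is analytic at -4/3 and contributes nothing to the residue; only the rational part matters.
At the order-3 pole -4/3 set g(τ) = (τ - (-4/3))^3*(rational part) = -7*τ**2/3 + 12*τ/29 + 2/33.
Order-3 pole: residue = g''(a)/2; g''(-4/3) = -14/3, so the residue is -7/3.
List the singular points by increasing real part (a conjugate pair: the negative imaginary part first).

Radius of convergence at 0: 1/3.
At -4/3: a pole of order 3; residue -7/3.
At 1/3: a logarithmic branch point.
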